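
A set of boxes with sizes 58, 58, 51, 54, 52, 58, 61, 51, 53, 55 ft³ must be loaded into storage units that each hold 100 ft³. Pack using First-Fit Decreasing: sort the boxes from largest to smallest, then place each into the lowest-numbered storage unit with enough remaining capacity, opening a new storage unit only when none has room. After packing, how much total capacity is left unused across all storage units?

449

Sorted descending: 61, 58, 58, 58, 55, 54, 53, 52, 51, 51.
61 ft³ → storage unit 1 (remaining 39 ft³)
58 ft³ → storage unit 2 (remaining 42 ft³)
58 ft³ → storage unit 3 (remaining 42 ft³)
58 ft³ → storage unit 4 (remaining 42 ft³)
55 ft³ → storage unit 5 (remaining 45 ft³)
54 ft³ → storage unit 6 (remaining 46 ft³)
53 ft³ → storage unit 7 (remaining 47 ft³)
52 ft³ → storage unit 8 (remaining 48 ft³)
51 ft³ → storage unit 9 (remaining 49 ft³)
51 ft³ → storage unit 10 (remaining 49 ft³)
10 storage units × 100 ft³ = 1000 ft³; used 551 ft³; unused 449 ft³.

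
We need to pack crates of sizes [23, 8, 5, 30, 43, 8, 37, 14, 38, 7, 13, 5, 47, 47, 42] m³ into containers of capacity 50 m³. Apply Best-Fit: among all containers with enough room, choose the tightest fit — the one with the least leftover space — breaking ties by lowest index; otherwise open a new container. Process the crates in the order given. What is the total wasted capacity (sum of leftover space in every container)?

container 1: place 23 m³, 27 m³ left
container 1: place 8 m³, 19 m³ left
container 1: place 5 m³, 14 m³ left
container 2: place 30 m³, 20 m³ left
container 3: place 43 m³, 7 m³ left
container 1: place 8 m³, 6 m³ left
container 4: place 37 m³, 13 m³ left
container 2: place 14 m³, 6 m³ left
container 5: place 38 m³, 12 m³ left
container 3: place 7 m³, 0 m³ left
container 4: place 13 m³, 0 m³ left
container 1: place 5 m³, 1 m³ left
container 6: place 47 m³, 3 m³ left
container 7: place 47 m³, 3 m³ left
container 8: place 42 m³, 8 m³ left
8 containers × 50 m³ = 400 m³; used 367 m³; unused 33 m³.

33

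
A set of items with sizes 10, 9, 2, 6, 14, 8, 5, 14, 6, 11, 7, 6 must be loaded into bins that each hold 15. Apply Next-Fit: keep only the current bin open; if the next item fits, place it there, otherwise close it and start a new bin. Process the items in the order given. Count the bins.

9 bins

10 → bin 1 (remaining 5)
9 → bin 2 (remaining 6)
2 → bin 2 (remaining 4)
6 → bin 3 (remaining 9)
14 → bin 4 (remaining 1)
8 → bin 5 (remaining 7)
5 → bin 5 (remaining 2)
14 → bin 6 (remaining 1)
6 → bin 7 (remaining 9)
11 → bin 8 (remaining 4)
7 → bin 9 (remaining 8)
6 → bin 9 (remaining 2)
Final bins: [10] [9,2] [6] [14] [8,5] [14] [6] [11] [7,6].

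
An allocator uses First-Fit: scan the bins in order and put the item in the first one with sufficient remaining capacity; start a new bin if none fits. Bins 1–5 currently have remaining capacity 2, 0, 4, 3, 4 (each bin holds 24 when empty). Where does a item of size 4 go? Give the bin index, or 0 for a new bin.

Bins with room: bin 3 (4), bin 5 (4).
The first with room is bin 3.

3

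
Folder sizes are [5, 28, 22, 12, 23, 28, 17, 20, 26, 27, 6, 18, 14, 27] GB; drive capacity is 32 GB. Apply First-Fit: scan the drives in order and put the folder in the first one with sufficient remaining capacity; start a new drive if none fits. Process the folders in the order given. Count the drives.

5 GB → drive 1 (remaining 27 GB)
28 GB → drive 2 (remaining 4 GB)
22 GB → drive 1 (remaining 5 GB)
12 GB → drive 3 (remaining 20 GB)
23 GB → drive 4 (remaining 9 GB)
28 GB → drive 5 (remaining 4 GB)
17 GB → drive 3 (remaining 3 GB)
20 GB → drive 6 (remaining 12 GB)
26 GB → drive 7 (remaining 6 GB)
27 GB → drive 8 (remaining 5 GB)
6 GB → drive 4 (remaining 3 GB)
18 GB → drive 9 (remaining 14 GB)
14 GB → drive 9 (remaining 0 GB)
27 GB → drive 10 (remaining 5 GB)

10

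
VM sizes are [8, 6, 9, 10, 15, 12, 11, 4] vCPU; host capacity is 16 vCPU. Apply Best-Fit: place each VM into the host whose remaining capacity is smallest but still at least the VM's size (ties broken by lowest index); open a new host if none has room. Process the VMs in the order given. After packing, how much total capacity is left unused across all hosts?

21

host 1: place 8 vCPU, 8 vCPU left
host 1: place 6 vCPU, 2 vCPU left
host 2: place 9 vCPU, 7 vCPU left
host 3: place 10 vCPU, 6 vCPU left
host 4: place 15 vCPU, 1 vCPU left
host 5: place 12 vCPU, 4 vCPU left
host 6: place 11 vCPU, 5 vCPU left
host 5: place 4 vCPU, 0 vCPU left
6 hosts × 16 vCPU = 96 vCPU; used 75 vCPU; unused 21 vCPU.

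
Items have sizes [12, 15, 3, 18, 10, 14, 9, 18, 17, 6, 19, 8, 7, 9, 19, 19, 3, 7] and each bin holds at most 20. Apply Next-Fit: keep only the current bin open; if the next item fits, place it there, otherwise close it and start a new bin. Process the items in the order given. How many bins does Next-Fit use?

bin 1: place 12, 8 left
bin 2: place 15, 5 left
bin 2: place 3, 2 left
bin 3: place 18, 2 left
bin 4: place 10, 10 left
bin 5: place 14, 6 left
bin 6: place 9, 11 left
bin 7: place 18, 2 left
bin 8: place 17, 3 left
bin 9: place 6, 14 left
bin 10: place 19, 1 left
bin 11: place 8, 12 left
bin 11: place 7, 5 left
bin 12: place 9, 11 left
bin 13: place 19, 1 left
bin 14: place 19, 1 left
bin 15: place 3, 17 left
bin 15: place 7, 10 left
Final bins: [12] [15,3] [18] [10] [14] [9] [18] [17] [6] [19] [8,7] [9] [19] [19] [3,7].

15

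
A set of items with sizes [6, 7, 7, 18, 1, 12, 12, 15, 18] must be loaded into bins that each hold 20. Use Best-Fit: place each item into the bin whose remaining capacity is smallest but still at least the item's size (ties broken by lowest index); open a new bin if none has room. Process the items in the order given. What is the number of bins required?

bin 1: place 6, 14 left
bin 1: place 7, 7 left
bin 1: place 7, 0 left
bin 2: place 18, 2 left
bin 2: place 1, 1 left
bin 3: place 12, 8 left
bin 4: place 12, 8 left
bin 5: place 15, 5 left
bin 6: place 18, 2 left
Final bins: [6,7,7] [18,1] [12] [12] [15] [18].

6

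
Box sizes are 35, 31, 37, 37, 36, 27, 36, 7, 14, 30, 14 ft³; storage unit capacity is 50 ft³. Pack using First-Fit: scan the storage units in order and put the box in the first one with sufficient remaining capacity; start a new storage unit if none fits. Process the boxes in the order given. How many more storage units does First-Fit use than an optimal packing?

0

First-Fit: [35,7] [31,14] [37] [37] [36,14] [27] [36] [30] → 8 storage units.
8 boxes exceed 25 ft³ (half the capacity), and no two of those can share a storage unit, so at least 8 storage units are needed.
So 8 is already optimal.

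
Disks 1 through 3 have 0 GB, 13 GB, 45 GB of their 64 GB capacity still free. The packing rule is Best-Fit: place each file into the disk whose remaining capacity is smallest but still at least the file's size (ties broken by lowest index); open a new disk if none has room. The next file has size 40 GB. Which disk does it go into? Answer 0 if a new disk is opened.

3

Disks with room: disk 3 (45 GB).
Tightest fit is disk 3 with 45 GB free.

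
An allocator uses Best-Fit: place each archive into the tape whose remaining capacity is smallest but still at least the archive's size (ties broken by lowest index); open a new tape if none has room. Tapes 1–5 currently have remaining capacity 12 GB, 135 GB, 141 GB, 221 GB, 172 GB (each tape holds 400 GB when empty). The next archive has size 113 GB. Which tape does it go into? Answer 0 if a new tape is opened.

Tapes with room: tape 2 (135 GB), tape 3 (141 GB), tape 4 (221 GB), tape 5 (172 GB).
Tightest fit is tape 2 with 135 GB free.

2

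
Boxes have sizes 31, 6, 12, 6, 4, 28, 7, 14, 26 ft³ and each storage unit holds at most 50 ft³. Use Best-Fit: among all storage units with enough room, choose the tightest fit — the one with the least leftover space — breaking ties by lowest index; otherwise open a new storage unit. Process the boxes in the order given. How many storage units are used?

3

storage unit 1: place 31 ft³, 19 ft³ left
storage unit 1: place 6 ft³, 13 ft³ left
storage unit 1: place 12 ft³, 1 ft³ left
storage unit 2: place 6 ft³, 44 ft³ left
storage unit 2: place 4 ft³, 40 ft³ left
storage unit 2: place 28 ft³, 12 ft³ left
storage unit 2: place 7 ft³, 5 ft³ left
storage unit 3: place 14 ft³, 36 ft³ left
storage unit 3: place 26 ft³, 10 ft³ left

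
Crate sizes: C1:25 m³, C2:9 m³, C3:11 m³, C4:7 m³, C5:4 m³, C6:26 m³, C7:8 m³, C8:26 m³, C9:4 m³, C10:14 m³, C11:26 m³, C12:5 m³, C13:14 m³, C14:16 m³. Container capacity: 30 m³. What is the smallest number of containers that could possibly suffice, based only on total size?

Total size = 25 + 9 + 11 + 7 + 4 + 26 + 8 + 26 + 4 + 14 + 26 + 5 + 14 + 16 = 195 m³.
⌈195 / 30⌉ = 7.

7 containers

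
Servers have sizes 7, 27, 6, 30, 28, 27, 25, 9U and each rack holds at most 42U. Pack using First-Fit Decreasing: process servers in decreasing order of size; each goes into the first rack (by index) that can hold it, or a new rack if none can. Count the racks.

Sorted descending: 30, 28, 27, 27, 25, 9, 7, 6.
rack 1: place 30U, 12U left
rack 2: place 28U, 14U left
rack 3: place 27U, 15U left
rack 4: place 27U, 15U left
rack 5: place 25U, 17U left
rack 1: place 9U, 3U left
rack 2: place 7U, 7U left
rack 2: place 6U, 1U left
Final racks: [30,9] [28,7,6] [27] [27] [25].

5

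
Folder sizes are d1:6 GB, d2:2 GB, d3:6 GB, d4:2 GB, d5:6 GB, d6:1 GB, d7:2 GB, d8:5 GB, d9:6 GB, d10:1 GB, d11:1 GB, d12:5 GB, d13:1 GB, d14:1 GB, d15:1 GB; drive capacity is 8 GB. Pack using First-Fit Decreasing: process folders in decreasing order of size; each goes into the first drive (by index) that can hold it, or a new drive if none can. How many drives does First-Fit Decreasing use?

6 drives

Sorted descending: 6, 6, 6, 6, 5, 5, 2, 2, 2, 1, 1, 1, 1, 1, 1.
6 GB → drive 1 (remaining 2 GB)
6 GB → drive 2 (remaining 2 GB)
6 GB → drive 3 (remaining 2 GB)
6 GB → drive 4 (remaining 2 GB)
5 GB → drive 5 (remaining 3 GB)
5 GB → drive 6 (remaining 3 GB)
2 GB → drive 1 (remaining 0 GB)
2 GB → drive 2 (remaining 0 GB)
2 GB → drive 3 (remaining 0 GB)
1 GB → drive 4 (remaining 1 GB)
1 GB → drive 4 (remaining 0 GB)
1 GB → drive 5 (remaining 2 GB)
1 GB → drive 5 (remaining 1 GB)
1 GB → drive 5 (remaining 0 GB)
1 GB → drive 6 (remaining 2 GB)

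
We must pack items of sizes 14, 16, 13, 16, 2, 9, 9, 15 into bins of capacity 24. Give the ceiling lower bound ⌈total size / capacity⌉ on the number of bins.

4 bins

Total size = 14 + 16 + 13 + 16 + 2 + 9 + 9 + 15 = 94.
⌈94 / 24⌉ = 4.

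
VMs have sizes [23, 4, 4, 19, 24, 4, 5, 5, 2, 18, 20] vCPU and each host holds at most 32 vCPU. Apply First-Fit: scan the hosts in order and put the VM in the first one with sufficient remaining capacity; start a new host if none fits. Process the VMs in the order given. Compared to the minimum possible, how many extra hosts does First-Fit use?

First-Fit: [23,4,4] [19,4,5,2] [24,5] [18] [20] → 5 hosts.
5 VMs exceed 16 vCPU (half the capacity), and no two of those can share a host, so at least 5 hosts are needed.
So 5 is already optimal.

0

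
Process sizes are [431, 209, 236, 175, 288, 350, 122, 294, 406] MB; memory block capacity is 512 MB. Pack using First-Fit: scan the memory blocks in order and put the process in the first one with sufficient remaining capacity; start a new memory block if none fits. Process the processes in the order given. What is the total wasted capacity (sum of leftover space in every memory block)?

561

memory block 1: place 431 MB, 81 MB left
memory block 2: place 209 MB, 303 MB left
memory block 2: place 236 MB, 67 MB left
memory block 3: place 175 MB, 337 MB left
memory block 3: place 288 MB, 49 MB left
memory block 4: place 350 MB, 162 MB left
memory block 4: place 122 MB, 40 MB left
memory block 5: place 294 MB, 218 MB left
memory block 6: place 406 MB, 106 MB left
6 memory blocks × 512 MB = 3072 MB; used 2511 MB; unused 561 MB.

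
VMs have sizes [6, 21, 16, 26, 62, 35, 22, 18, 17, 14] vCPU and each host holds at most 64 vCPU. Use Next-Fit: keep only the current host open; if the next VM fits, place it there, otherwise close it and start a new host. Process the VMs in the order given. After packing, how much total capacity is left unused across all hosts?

83

6 vCPU → host 1 (remaining 58 vCPU)
21 vCPU → host 1 (remaining 37 vCPU)
16 vCPU → host 1 (remaining 21 vCPU)
26 vCPU → host 2 (remaining 38 vCPU)
62 vCPU → host 3 (remaining 2 vCPU)
35 vCPU → host 4 (remaining 29 vCPU)
22 vCPU → host 4 (remaining 7 vCPU)
18 vCPU → host 5 (remaining 46 vCPU)
17 vCPU → host 5 (remaining 29 vCPU)
14 vCPU → host 5 (remaining 15 vCPU)
5 hosts × 64 vCPU = 320 vCPU; used 237 vCPU; unused 83 vCPU.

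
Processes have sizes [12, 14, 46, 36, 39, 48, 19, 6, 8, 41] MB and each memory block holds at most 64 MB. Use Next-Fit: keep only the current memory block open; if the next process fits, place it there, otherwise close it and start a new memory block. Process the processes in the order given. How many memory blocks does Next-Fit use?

7

12 MB → memory block 1 (remaining 52 MB)
14 MB → memory block 1 (remaining 38 MB)
46 MB → memory block 2 (remaining 18 MB)
36 MB → memory block 3 (remaining 28 MB)
39 MB → memory block 4 (remaining 25 MB)
48 MB → memory block 5 (remaining 16 MB)
19 MB → memory block 6 (remaining 45 MB)
6 MB → memory block 6 (remaining 39 MB)
8 MB → memory block 6 (remaining 31 MB)
41 MB → memory block 7 (remaining 23 MB)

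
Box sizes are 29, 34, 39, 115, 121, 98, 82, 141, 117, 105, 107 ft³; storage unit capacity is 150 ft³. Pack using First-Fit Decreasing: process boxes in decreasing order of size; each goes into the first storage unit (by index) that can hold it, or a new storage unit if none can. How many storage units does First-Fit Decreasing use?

8

Sorted descending: 141, 121, 117, 115, 107, 105, 98, 82, 39, 34, 29.
storage unit 1: place 141 ft³, 9 ft³ left
storage unit 2: place 121 ft³, 29 ft³ left
storage unit 3: place 117 ft³, 33 ft³ left
storage unit 4: place 115 ft³, 35 ft³ left
storage unit 5: place 107 ft³, 43 ft³ left
storage unit 6: place 105 ft³, 45 ft³ left
storage unit 7: place 98 ft³, 52 ft³ left
storage unit 8: place 82 ft³, 68 ft³ left
storage unit 5: place 39 ft³, 4 ft³ left
storage unit 4: place 34 ft³, 1 ft³ left
storage unit 2: place 29 ft³, 0 ft³ left
Final storage units: [141] [121,29] [117] [115,34] [107,39] [105] [98] [82].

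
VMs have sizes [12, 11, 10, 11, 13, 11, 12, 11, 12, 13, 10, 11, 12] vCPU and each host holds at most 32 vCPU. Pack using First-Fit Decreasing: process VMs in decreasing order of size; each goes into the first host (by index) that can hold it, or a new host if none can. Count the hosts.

6

Sorted descending: 13, 13, 12, 12, 12, 12, 11, 11, 11, 11, 11, 10, 10.
Put 13 vCPU in host 1; 19 vCPU remain.
Put 13 vCPU in host 1; 6 vCPU remain.
Put 12 vCPU in host 2; 20 vCPU remain.
Put 12 vCPU in host 2; 8 vCPU remain.
Put 12 vCPU in host 3; 20 vCPU remain.
Put 12 vCPU in host 3; 8 vCPU remain.
Put 11 vCPU in host 4; 21 vCPU remain.
Put 11 vCPU in host 4; 10 vCPU remain.
Put 11 vCPU in host 5; 21 vCPU remain.
Put 11 vCPU in host 5; 10 vCPU remain.
Put 11 vCPU in host 6; 21 vCPU remain.
Put 10 vCPU in host 4; 0 vCPU remain.
Put 10 vCPU in host 5; 0 vCPU remain.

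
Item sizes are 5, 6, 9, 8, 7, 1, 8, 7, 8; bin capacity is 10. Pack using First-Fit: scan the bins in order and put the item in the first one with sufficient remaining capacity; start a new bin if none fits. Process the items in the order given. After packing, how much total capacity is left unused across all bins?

21

Put 5 in bin 1; 5 remain.
Put 6 in bin 2; 4 remain.
Put 9 in bin 3; 1 remain.
Put 8 in bin 4; 2 remain.
Put 7 in bin 5; 3 remain.
Put 1 in bin 1; 4 remain.
Put 8 in bin 6; 2 remain.
Put 7 in bin 7; 3 remain.
Put 8 in bin 8; 2 remain.
8 bins × 10 = 80; used 59; unused 21.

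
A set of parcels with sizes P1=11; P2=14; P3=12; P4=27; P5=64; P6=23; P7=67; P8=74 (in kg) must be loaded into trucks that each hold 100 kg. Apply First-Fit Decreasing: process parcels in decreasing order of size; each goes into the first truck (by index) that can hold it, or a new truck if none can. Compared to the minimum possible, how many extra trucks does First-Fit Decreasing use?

1

First-Fit Decreasing: [74,23] [67,27] [64,14,12] [11] → 4 trucks.
Total size 292 kg; any packing needs at least ⌈292/100⌉ = 3 trucks.
An optimal packing achieves that bound: [74,14,12] [67,27] [64,23,11] → 3 trucks.
Excess: 4 − 3 = 1.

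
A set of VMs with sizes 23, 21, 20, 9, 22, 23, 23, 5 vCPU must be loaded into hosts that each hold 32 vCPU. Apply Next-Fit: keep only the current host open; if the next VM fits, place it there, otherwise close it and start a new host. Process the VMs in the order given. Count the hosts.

6 hosts

Put 23 vCPU in host 1; 9 vCPU remain.
Put 21 vCPU in host 2; 11 vCPU remain.
Put 20 vCPU in host 3; 12 vCPU remain.
Put 9 vCPU in host 3; 3 vCPU remain.
Put 22 vCPU in host 4; 10 vCPU remain.
Put 23 vCPU in host 5; 9 vCPU remain.
Put 23 vCPU in host 6; 9 vCPU remain.
Put 5 vCPU in host 6; 4 vCPU remain.
Final hosts: [23] [21] [20,9] [22] [23] [23,5].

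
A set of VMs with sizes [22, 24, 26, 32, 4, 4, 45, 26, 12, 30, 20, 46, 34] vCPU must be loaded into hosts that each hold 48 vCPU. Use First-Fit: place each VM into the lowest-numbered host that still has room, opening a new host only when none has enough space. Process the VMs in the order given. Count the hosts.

8 hosts

host 1: place 22 vCPU, 26 vCPU left
host 1: place 24 vCPU, 2 vCPU left
host 2: place 26 vCPU, 22 vCPU left
host 3: place 32 vCPU, 16 vCPU left
host 2: place 4 vCPU, 18 vCPU left
host 2: place 4 vCPU, 14 vCPU left
host 4: place 45 vCPU, 3 vCPU left
host 5: place 26 vCPU, 22 vCPU left
host 2: place 12 vCPU, 2 vCPU left
host 6: place 30 vCPU, 18 vCPU left
host 5: place 20 vCPU, 2 vCPU left
host 7: place 46 vCPU, 2 vCPU left
host 8: place 34 vCPU, 14 vCPU left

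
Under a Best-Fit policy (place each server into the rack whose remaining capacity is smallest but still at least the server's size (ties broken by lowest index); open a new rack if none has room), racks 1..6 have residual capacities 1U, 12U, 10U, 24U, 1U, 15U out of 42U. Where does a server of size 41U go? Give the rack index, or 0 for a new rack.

No rack has ≥ 41U free, so a new rack is opened.

0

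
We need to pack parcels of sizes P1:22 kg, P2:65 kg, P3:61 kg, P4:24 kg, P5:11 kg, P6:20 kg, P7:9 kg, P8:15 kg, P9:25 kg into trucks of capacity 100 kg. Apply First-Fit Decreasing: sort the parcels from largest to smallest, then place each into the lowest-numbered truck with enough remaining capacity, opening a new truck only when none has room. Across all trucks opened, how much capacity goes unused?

48

Sorted descending: 65, 61, 25, 24, 22, 20, 15, 11, 9.
65 kg → truck 1 (remaining 35 kg)
61 kg → truck 2 (remaining 39 kg)
25 kg → truck 1 (remaining 10 kg)
24 kg → truck 2 (remaining 15 kg)
22 kg → truck 3 (remaining 78 kg)
20 kg → truck 3 (remaining 58 kg)
15 kg → truck 2 (remaining 0 kg)
11 kg → truck 3 (remaining 47 kg)
9 kg → truck 1 (remaining 1 kg)
3 trucks × 100 kg = 300 kg; used 252 kg; unused 48 kg.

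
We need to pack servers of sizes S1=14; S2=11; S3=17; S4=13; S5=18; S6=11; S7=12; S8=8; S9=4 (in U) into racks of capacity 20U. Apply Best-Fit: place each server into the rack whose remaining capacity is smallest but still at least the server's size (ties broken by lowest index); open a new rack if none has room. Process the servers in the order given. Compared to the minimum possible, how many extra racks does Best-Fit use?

Best-Fit: [14,4] [11] [17] [13] [18] [11] [12,8] → 7 racks.
7 servers exceed 10U (half the capacity), and no two of those can share a rack, so at least 7 racks are needed.
So 7 is already optimal.

0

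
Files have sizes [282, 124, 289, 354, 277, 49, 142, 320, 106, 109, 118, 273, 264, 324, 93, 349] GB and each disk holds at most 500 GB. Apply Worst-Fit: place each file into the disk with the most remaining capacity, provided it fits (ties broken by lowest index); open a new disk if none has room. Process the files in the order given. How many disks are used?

Put 282 GB in disk 1; 218 GB remain.
Put 124 GB in disk 1; 94 GB remain.
Put 289 GB in disk 2; 211 GB remain.
Put 354 GB in disk 3; 146 GB remain.
Put 277 GB in disk 4; 223 GB remain.
Put 49 GB in disk 4; 174 GB remain.
Put 142 GB in disk 2; 69 GB remain.
Put 320 GB in disk 5; 180 GB remain.
Put 106 GB in disk 5; 74 GB remain.
Put 109 GB in disk 4; 65 GB remain.
Put 118 GB in disk 3; 28 GB remain.
Put 273 GB in disk 6; 227 GB remain.
Put 264 GB in disk 7; 236 GB remain.
Put 324 GB in disk 8; 176 GB remain.
Put 93 GB in disk 7; 143 GB remain.
Put 349 GB in disk 9; 151 GB remain.
Final disks: [282,124] [289,142] [354,118] [277,49,109] [320,106] [273] [264,93] [324] [349].

9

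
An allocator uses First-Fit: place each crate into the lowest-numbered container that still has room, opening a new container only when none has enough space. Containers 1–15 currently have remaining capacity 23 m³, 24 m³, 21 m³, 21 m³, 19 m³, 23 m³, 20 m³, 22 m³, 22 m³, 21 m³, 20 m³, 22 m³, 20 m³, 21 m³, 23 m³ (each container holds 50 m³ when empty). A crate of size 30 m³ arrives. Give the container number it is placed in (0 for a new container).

0

No container has ≥ 30 m³ free, so a new container is opened.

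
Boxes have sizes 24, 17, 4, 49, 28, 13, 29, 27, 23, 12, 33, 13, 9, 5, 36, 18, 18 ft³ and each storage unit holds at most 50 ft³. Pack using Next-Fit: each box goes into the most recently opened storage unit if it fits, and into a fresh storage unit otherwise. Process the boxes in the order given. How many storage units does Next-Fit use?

storage unit 1: place 24 ft³, 26 ft³ left
storage unit 1: place 17 ft³, 9 ft³ left
storage unit 1: place 4 ft³, 5 ft³ left
storage unit 2: place 49 ft³, 1 ft³ left
storage unit 3: place 28 ft³, 22 ft³ left
storage unit 3: place 13 ft³, 9 ft³ left
storage unit 4: place 29 ft³, 21 ft³ left
storage unit 5: place 27 ft³, 23 ft³ left
storage unit 5: place 23 ft³, 0 ft³ left
storage unit 6: place 12 ft³, 38 ft³ left
storage unit 6: place 33 ft³, 5 ft³ left
storage unit 7: place 13 ft³, 37 ft³ left
storage unit 7: place 9 ft³, 28 ft³ left
storage unit 7: place 5 ft³, 23 ft³ left
storage unit 8: place 36 ft³, 14 ft³ left
storage unit 9: place 18 ft³, 32 ft³ left
storage unit 9: place 18 ft³, 14 ft³ left
Final storage units: [24,17,4] [49] [28,13] [29] [27,23] [12,33] [13,9,5] [36] [18,18].

9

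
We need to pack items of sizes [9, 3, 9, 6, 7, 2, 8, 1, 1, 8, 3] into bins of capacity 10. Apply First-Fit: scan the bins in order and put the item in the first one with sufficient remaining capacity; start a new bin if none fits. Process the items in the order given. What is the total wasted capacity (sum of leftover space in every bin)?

bin 1: place 9, 1 left
bin 2: place 3, 7 left
bin 3: place 9, 1 left
bin 2: place 6, 1 left
bin 4: place 7, 3 left
bin 4: place 2, 1 left
bin 5: place 8, 2 left
bin 1: place 1, 0 left
bin 2: place 1, 0 left
bin 6: place 8, 2 left
bin 7: place 3, 7 left
7 bins × 10 = 70; used 57; unused 13.

13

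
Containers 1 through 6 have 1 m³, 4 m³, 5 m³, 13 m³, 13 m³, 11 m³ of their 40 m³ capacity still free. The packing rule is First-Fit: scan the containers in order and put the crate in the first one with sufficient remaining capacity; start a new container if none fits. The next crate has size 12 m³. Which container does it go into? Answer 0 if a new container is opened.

Containers with room: container 4 (13 m³), container 5 (13 m³).
The first with room is container 4.

4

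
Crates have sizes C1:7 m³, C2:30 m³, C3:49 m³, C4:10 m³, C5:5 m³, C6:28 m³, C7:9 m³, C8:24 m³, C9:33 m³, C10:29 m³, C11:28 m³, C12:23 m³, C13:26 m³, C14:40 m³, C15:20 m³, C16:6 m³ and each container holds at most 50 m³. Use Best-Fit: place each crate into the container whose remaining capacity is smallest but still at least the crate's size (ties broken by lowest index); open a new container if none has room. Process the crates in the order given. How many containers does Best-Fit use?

9

Put C1 (7 m³) in container 1; 43 m³ remain.
Put C2 (30 m³) in container 1; 13 m³ remain.
Put C3 (49 m³) in container 2; 1 m³ remain.
Put C4 (10 m³) in container 1; 3 m³ remain.
Put C5 (5 m³) in container 3; 45 m³ remain.
Put C6 (28 m³) in container 3; 17 m³ remain.
Put C7 (9 m³) in container 3; 8 m³ remain.
Put C8 (24 m³) in container 4; 26 m³ remain.
Put C9 (33 m³) in container 5; 17 m³ remain.
Put C10 (29 m³) in container 6; 21 m³ remain.
Put C11 (28 m³) in container 7; 22 m³ remain.
Put C12 (23 m³) in container 4; 3 m³ remain.
Put C13 (26 m³) in container 8; 24 m³ remain.
Put C14 (40 m³) in container 9; 10 m³ remain.
Put C15 (20 m³) in container 6; 1 m³ remain.
Put C16 (6 m³) in container 3; 2 m³ remain.
Final containers: [7,30,10] [49] [5,28,9,6] [24,23] [33] [29,20] [28] [26] [40].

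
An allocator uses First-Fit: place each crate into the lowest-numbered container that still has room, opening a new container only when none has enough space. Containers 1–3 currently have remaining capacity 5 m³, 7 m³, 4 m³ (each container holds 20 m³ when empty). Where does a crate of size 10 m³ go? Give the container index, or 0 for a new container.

No container has ≥ 10 m³ free, so a new container is opened.

0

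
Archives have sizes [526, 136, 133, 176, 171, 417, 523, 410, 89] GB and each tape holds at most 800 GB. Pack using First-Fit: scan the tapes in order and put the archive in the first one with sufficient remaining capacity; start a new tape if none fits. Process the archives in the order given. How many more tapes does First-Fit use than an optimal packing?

First-Fit: [526,136,133] [176,171,417] [523,89] [410] → 4 tapes.
Total size 2581 GB; any packing needs at least ⌈2581/800⌉ = 4 tapes.
So 4 is already optimal.

0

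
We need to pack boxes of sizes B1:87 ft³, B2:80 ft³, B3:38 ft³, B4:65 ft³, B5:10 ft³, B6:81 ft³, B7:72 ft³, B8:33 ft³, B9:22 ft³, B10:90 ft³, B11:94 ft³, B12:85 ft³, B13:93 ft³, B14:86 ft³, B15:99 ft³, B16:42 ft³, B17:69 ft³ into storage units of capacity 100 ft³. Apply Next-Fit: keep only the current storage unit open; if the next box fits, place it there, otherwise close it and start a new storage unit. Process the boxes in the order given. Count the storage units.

storage unit 1: place B1 (87 ft³), 13 ft³ left
storage unit 2: place B2 (80 ft³), 20 ft³ left
storage unit 3: place B3 (38 ft³), 62 ft³ left
storage unit 4: place B4 (65 ft³), 35 ft³ left
storage unit 4: place B5 (10 ft³), 25 ft³ left
storage unit 5: place B6 (81 ft³), 19 ft³ left
storage unit 6: place B7 (72 ft³), 28 ft³ left
storage unit 7: place B8 (33 ft³), 67 ft³ left
storage unit 7: place B9 (22 ft³), 45 ft³ left
storage unit 8: place B10 (90 ft³), 10 ft³ left
storage unit 9: place B11 (94 ft³), 6 ft³ left
storage unit 10: place B12 (85 ft³), 15 ft³ left
storage unit 11: place B13 (93 ft³), 7 ft³ left
storage unit 12: place B14 (86 ft³), 14 ft³ left
storage unit 13: place B15 (99 ft³), 1 ft³ left
storage unit 14: place B16 (42 ft³), 58 ft³ left
storage unit 15: place B17 (69 ft³), 31 ft³ left
Final storage units: [87] [80] [38] [65,10] [81] [72] [33,22] [90] [94] [85] [93] [86] [99] [42] [69].

15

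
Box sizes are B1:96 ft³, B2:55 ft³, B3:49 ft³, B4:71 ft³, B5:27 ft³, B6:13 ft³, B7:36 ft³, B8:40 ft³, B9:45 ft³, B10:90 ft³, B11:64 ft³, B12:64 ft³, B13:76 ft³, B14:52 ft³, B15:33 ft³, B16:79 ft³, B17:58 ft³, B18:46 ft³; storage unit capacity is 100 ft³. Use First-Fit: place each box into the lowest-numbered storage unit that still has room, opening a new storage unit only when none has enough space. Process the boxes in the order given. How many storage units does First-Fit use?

12 storage units

B1 (96 ft³) → storage unit 1 (remaining 4 ft³)
B2 (55 ft³) → storage unit 2 (remaining 45 ft³)
B3 (49 ft³) → storage unit 3 (remaining 51 ft³)
B4 (71 ft³) → storage unit 4 (remaining 29 ft³)
B5 (27 ft³) → storage unit 2 (remaining 18 ft³)
B6 (13 ft³) → storage unit 2 (remaining 5 ft³)
B7 (36 ft³) → storage unit 3 (remaining 15 ft³)
B8 (40 ft³) → storage unit 5 (remaining 60 ft³)
B9 (45 ft³) → storage unit 5 (remaining 15 ft³)
B10 (90 ft³) → storage unit 6 (remaining 10 ft³)
B11 (64 ft³) → storage unit 7 (remaining 36 ft³)
B12 (64 ft³) → storage unit 8 (remaining 36 ft³)
B13 (76 ft³) → storage unit 9 (remaining 24 ft³)
B14 (52 ft³) → storage unit 10 (remaining 48 ft³)
B15 (33 ft³) → storage unit 7 (remaining 3 ft³)
B16 (79 ft³) → storage unit 11 (remaining 21 ft³)
B17 (58 ft³) → storage unit 12 (remaining 42 ft³)
B18 (46 ft³) → storage unit 10 (remaining 2 ft³)
Final storage units: [96] [55,27,13] [49,36] [71] [40,45] [90] [64,33] [64] [76] [52,46] [79] [58].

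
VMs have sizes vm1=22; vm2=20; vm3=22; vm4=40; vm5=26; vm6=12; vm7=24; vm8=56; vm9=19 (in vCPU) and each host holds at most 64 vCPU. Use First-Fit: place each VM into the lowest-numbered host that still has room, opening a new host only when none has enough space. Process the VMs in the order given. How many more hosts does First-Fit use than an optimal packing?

1

First-Fit: [22,20,22] [40,12] [26,24] [56] [19] → 5 hosts.
Total size 241 vCPU; any packing needs at least ⌈241/64⌉ = 4 hosts.
An optimal packing achieves that bound: [56] [40,24] [26,22,12] [22,20,19] → 4 hosts.
Excess: 5 − 4 = 1.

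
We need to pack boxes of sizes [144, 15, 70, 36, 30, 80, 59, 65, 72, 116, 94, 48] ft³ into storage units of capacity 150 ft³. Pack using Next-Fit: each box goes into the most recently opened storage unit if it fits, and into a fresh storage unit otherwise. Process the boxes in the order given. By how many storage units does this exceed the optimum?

Next-Fit: [144] [15,70,36] [30,80] [59,65] [72] [116] [94,48] → 7 storage units.
Total size 829 ft³; any packing needs at least ⌈829/150⌉ = 6 storage units.
An optimal packing achieves that bound: [144] [116,30] [94,48] [80,70] [72,65] [59,36,15] → 6 storage units.
Excess: 7 − 6 = 1.

1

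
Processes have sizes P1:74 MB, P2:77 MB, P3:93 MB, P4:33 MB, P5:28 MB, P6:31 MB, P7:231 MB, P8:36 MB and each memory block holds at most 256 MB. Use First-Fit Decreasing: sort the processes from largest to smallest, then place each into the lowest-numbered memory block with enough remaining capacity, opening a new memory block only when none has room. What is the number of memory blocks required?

Sorted descending: 231, 93, 77, 74, 36, 33, 31, 28.
Put 231 MB in memory block 1; 25 MB remain.
Put 93 MB in memory block 2; 163 MB remain.
Put 77 MB in memory block 2; 86 MB remain.
Put 74 MB in memory block 2; 12 MB remain.
Put 36 MB in memory block 3; 220 MB remain.
Put 33 MB in memory block 3; 187 MB remain.
Put 31 MB in memory block 3; 156 MB remain.
Put 28 MB in memory block 3; 128 MB remain.

3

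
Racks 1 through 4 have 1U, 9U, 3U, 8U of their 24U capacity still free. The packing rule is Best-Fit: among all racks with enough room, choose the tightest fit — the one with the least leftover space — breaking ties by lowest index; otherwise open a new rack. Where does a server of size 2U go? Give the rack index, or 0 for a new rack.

Racks with room: rack 2 (9U), rack 3 (3U), rack 4 (8U).
Tightest fit is rack 3 with 3U free.

3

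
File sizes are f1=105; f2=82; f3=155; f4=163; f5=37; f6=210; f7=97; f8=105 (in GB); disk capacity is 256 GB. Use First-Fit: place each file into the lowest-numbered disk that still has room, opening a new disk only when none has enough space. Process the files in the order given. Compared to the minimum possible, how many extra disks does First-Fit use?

1

First-Fit: [105,82,37] [155,97] [163] [210] [105] → 5 disks.
Total size 954 GB; any packing needs at least ⌈954/256⌉ = 4 disks.
An optimal packing achieves that bound: [210,37] [163,82] [155,97] [105,105] → 4 disks.
Excess: 5 − 4 = 1.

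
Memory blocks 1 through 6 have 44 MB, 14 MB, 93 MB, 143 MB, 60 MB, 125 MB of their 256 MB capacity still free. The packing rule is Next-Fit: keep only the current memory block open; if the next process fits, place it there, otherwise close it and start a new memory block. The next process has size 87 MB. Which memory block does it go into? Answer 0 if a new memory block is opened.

Next-Fit only looks at memory block 6, which has 125 MB free.
87 MB fits there.

6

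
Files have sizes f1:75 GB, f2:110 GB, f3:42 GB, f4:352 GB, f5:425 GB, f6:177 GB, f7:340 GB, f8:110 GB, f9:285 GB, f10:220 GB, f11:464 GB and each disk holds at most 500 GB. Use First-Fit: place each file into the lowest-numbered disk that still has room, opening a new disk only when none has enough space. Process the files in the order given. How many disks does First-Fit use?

7

Put f1 (75 GB) in disk 1; 425 GB remain.
Put f2 (110 GB) in disk 1; 315 GB remain.
Put f3 (42 GB) in disk 1; 273 GB remain.
Put f4 (352 GB) in disk 2; 148 GB remain.
Put f5 (425 GB) in disk 3; 75 GB remain.
Put f6 (177 GB) in disk 1; 96 GB remain.
Put f7 (340 GB) in disk 4; 160 GB remain.
Put f8 (110 GB) in disk 2; 38 GB remain.
Put f9 (285 GB) in disk 5; 215 GB remain.
Put f10 (220 GB) in disk 6; 280 GB remain.
Put f11 (464 GB) in disk 7; 36 GB remain.
Final disks: [75,110,42,177] [352,110] [425] [340] [285] [220] [464].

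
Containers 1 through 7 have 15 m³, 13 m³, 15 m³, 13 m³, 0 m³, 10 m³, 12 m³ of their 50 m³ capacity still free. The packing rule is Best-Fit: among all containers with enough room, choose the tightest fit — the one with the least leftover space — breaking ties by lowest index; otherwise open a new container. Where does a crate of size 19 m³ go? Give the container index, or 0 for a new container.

0

No container has ≥ 19 m³ free, so a new container is opened.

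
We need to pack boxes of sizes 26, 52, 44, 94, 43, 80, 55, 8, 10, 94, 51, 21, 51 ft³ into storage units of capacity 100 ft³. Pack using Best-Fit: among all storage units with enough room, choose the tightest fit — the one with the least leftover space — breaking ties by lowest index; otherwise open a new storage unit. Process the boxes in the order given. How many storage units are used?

26 ft³ → storage unit 1 (remaining 74 ft³)
52 ft³ → storage unit 1 (remaining 22 ft³)
44 ft³ → storage unit 2 (remaining 56 ft³)
94 ft³ → storage unit 3 (remaining 6 ft³)
43 ft³ → storage unit 2 (remaining 13 ft³)
80 ft³ → storage unit 4 (remaining 20 ft³)
55 ft³ → storage unit 5 (remaining 45 ft³)
8 ft³ → storage unit 2 (remaining 5 ft³)
10 ft³ → storage unit 4 (remaining 10 ft³)
94 ft³ → storage unit 6 (remaining 6 ft³)
51 ft³ → storage unit 7 (remaining 49 ft³)
21 ft³ → storage unit 1 (remaining 1 ft³)
51 ft³ → storage unit 8 (remaining 49 ft³)
Final storage units: [26,52,21] [44,43,8] [94] [80,10] [55] [94] [51] [51].

8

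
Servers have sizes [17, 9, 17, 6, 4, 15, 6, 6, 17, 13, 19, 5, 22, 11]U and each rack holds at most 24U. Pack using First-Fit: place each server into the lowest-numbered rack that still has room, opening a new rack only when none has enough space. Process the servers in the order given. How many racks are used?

17U → rack 1 (remaining 7U)
9U → rack 2 (remaining 15U)
17U → rack 3 (remaining 7U)
6U → rack 1 (remaining 1U)
4U → rack 2 (remaining 11U)
15U → rack 4 (remaining 9U)
6U → rack 2 (remaining 5U)
6U → rack 3 (remaining 1U)
17U → rack 5 (remaining 7U)
13U → rack 6 (remaining 11U)
19U → rack 7 (remaining 5U)
5U → rack 2 (remaining 0U)
22U → rack 8 (remaining 2U)
11U → rack 6 (remaining 0U)
Final racks: [17,6] [9,4,6,5] [17,6] [15] [17] [13,11] [19] [22].

8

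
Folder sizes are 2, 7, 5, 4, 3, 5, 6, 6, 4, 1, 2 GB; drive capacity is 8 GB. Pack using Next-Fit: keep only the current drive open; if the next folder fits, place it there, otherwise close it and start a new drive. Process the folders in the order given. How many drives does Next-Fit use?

8

Put 2 GB in drive 1; 6 GB remain.
Put 7 GB in drive 2; 1 GB remain.
Put 5 GB in drive 3; 3 GB remain.
Put 4 GB in drive 4; 4 GB remain.
Put 3 GB in drive 4; 1 GB remain.
Put 5 GB in drive 5; 3 GB remain.
Put 6 GB in drive 6; 2 GB remain.
Put 6 GB in drive 7; 2 GB remain.
Put 4 GB in drive 8; 4 GB remain.
Put 1 GB in drive 8; 3 GB remain.
Put 2 GB in drive 8; 1 GB remain.
Final drives: [2] [7] [5] [4,3] [5] [6] [6] [4,1,2].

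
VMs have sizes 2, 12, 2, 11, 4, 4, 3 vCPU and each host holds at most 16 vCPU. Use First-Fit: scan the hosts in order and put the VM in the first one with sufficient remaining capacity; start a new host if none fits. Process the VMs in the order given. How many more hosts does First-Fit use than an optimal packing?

First-Fit: [2,12,2] [11,4] [4,3] → 3 hosts.
Total size 38 vCPU; any packing needs at least ⌈38/16⌉ = 3 hosts.
So 3 is already optimal.

0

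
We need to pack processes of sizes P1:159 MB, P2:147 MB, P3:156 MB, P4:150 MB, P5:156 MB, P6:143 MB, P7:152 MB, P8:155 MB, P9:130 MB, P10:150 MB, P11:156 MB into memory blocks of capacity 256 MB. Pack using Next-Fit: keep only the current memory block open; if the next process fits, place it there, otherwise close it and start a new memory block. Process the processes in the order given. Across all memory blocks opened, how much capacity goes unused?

memory block 1: place P1 (159 MB), 97 MB left
memory block 2: place P2 (147 MB), 109 MB left
memory block 3: place P3 (156 MB), 100 MB left
memory block 4: place P4 (150 MB), 106 MB left
memory block 5: place P5 (156 MB), 100 MB left
memory block 6: place P6 (143 MB), 113 MB left
memory block 7: place P7 (152 MB), 104 MB left
memory block 8: place P8 (155 MB), 101 MB left
memory block 9: place P9 (130 MB), 126 MB left
memory block 10: place P10 (150 MB), 106 MB left
memory block 11: place P11 (156 MB), 100 MB left
11 memory blocks × 256 MB = 2816 MB; used 1654 MB; unused 1162 MB.

1162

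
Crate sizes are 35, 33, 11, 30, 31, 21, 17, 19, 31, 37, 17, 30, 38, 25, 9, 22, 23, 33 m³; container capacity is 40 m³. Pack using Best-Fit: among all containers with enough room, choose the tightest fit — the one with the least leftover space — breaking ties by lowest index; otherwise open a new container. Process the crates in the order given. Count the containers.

14

Put 35 m³ in container 1; 5 m³ remain.
Put 33 m³ in container 2; 7 m³ remain.
Put 11 m³ in container 3; 29 m³ remain.
Put 30 m³ in container 4; 10 m³ remain.
Put 31 m³ in container 5; 9 m³ remain.
Put 21 m³ in container 3; 8 m³ remain.
Put 17 m³ in container 6; 23 m³ remain.
Put 19 m³ in container 6; 4 m³ remain.
Put 31 m³ in container 7; 9 m³ remain.
Put 37 m³ in container 8; 3 m³ remain.
Put 17 m³ in container 9; 23 m³ remain.
Put 30 m³ in container 10; 10 m³ remain.
Put 38 m³ in container 11; 2 m³ remain.
Put 25 m³ in container 12; 15 m³ remain.
Put 9 m³ in container 5; 0 m³ remain.
Put 22 m³ in container 9; 1 m³ remain.
Put 23 m³ in container 13; 17 m³ remain.
Put 33 m³ in container 14; 7 m³ remain.
Final containers: [35] [33] [11,21] [30] [31,9] [17,19] [31] [37] [17,22] [30] [38] [25] [23] [33].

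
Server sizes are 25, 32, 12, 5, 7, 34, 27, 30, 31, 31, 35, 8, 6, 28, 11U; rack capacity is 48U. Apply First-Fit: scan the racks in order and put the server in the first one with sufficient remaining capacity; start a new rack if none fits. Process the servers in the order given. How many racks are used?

25U → rack 1 (remaining 23U)
32U → rack 2 (remaining 16U)
12U → rack 1 (remaining 11U)
5U → rack 1 (remaining 6U)
7U → rack 2 (remaining 9U)
34U → rack 3 (remaining 14U)
27U → rack 4 (remaining 21U)
30U → rack 5 (remaining 18U)
31U → rack 6 (remaining 17U)
31U → rack 7 (remaining 17U)
35U → rack 8 (remaining 13U)
8U → rack 2 (remaining 1U)
6U → rack 1 (remaining 0U)
28U → rack 9 (remaining 20U)
11U → rack 3 (remaining 3U)
Final racks: [25,12,5,6] [32,7,8] [34,11] [27] [30] [31] [31] [35] [28].

9 racks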